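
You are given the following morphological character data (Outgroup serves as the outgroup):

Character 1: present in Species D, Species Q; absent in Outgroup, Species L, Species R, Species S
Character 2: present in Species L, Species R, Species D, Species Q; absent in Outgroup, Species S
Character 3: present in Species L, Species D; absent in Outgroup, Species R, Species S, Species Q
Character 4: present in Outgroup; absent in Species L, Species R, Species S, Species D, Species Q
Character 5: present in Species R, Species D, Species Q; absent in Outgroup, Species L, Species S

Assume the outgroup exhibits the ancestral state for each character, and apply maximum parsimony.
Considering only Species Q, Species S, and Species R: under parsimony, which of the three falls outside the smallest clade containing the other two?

Species S

Character polarity is set by the outgroup: the derived state is whichever differs from the outgroup's state, so for Character 4 the derived state is 'absent', and for the remaining characters it is 'present'.
Character 1: derived state 'present' in Species D and Species Q only — synapomorphy for {Species D, Species Q}.
Character 2: derived state 'present' in Species D, Species L, Species Q, and Species R only — synapomorphy for {Species D, Species L, Species Q, Species R}.
Character 3 groups Species D and Species L, which is incompatible with the clades supported by the remaining characters; treating it as convergent (homoplasy) costs fewer steps than any alternative tree.
Character 4 (derived state 'absent') is shared by all ingroup taxa — unites the whole ingroup.
Only Species D, Species Q, and Species R show the derived state 'present' for Character 5, supporting them as a clade.
Most parsimonious ingroup topology: ((Species L,(Species R,(Species D,Species Q))),Species S).
Species R and Species Q share a more recent common ancestor with each other than either does with Species S, so Species S is the least closely related of the three.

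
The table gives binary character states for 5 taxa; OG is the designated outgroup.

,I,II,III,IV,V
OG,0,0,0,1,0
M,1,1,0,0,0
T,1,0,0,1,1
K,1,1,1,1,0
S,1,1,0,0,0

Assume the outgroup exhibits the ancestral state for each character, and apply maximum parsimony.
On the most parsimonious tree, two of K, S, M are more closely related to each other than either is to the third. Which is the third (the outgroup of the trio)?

K

Character polarity is set by the outgroup: the derived state is whichever differs from the outgroup's state, so for IV the derived state is '0', and for the remaining characters it is '1'.
I (derived state '1') is shared by all ingroup taxa — unites the whole ingroup.
II (derived state '1') is shared by K, M, and S — a synapomorphy uniting that clade.
III: derived state '1' in K only — an autapomorphy, so it tells us nothing about relationships among taxa.
IV (derived state '0') is shared by M and S — a synapomorphy uniting that clade.
V (derived state '1') is unique to T (autapomorphy; uninformative for grouping).
Most parsimonious ingroup topology: (((M,S),K),T).
S and M share a more recent common ancestor with each other than either does with K, so K is the least closely related of the three.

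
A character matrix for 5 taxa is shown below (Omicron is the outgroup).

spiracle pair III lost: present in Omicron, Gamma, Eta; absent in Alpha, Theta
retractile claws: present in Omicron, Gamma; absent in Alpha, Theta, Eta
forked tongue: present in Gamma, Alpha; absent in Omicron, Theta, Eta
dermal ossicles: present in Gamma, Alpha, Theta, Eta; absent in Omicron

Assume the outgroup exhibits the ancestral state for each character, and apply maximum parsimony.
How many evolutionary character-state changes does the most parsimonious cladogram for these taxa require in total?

Character polarity is set by the outgroup: the derived state is whichever differs from the outgroup's state, so for spiracle pair III lost, retractile claws the derived state is 'absent', and for the remaining characters it is 'present'.
spiracle pair III lost: derived state 'absent' in Alpha and Theta only — synapomorphy for {Alpha, Theta}.
retractile claws (derived state 'absent') is shared by Alpha, Eta, and Theta — a synapomorphy uniting that clade.
forked tongue (state 'present') occurs in Alpha and Gamma but conflicts with the nesting implied by the other characters — most parsimoniously interpreted as homoplasy.
dermal ossicles (derived state 'present') is shared by all ingroup taxa — unites the whole ingroup.
Most parsimonious ingroup topology: (Gamma,((Alpha,Theta),Eta)).
Changes per character on this tree: spiracle pair III lost: 1; retractile claws: 1; forked tongue: 2; dermal ossicles: 1.
Total = 5.

5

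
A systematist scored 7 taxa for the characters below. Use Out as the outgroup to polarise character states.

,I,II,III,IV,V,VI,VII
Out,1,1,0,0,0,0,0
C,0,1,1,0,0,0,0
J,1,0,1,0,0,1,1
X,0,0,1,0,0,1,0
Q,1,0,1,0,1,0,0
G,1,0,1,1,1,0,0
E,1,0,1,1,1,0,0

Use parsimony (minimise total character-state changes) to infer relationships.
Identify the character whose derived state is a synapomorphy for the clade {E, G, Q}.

V

Character polarity is set by the outgroup: the derived state is whichever differs from the outgroup's state, so for I, II the derived state is '0', and for the remaining characters it is '1'.
I (state '0') occurs in C and X but conflicts with the nesting implied by the other characters — most parsimoniously interpreted as homoplasy.
II (derived state '0') is shared by E, G, J, Q, and X — a synapomorphy uniting that clade.
All ingroup taxa share the derived state '1' for III; it defines the ingroup but does not resolve relationships within it.
IV (derived state '1') is shared by E and G — a synapomorphy uniting that clade.
V: derived state '1' in E, G, and Q only — synapomorphy for {E, G, Q}.
Only J and X show the derived state '1' for VI, supporting them as a clade.
VII (derived state '1') is unique to J (autapomorphy; uninformative for grouping).
Most parsimonious ingroup topology: (C,((J,X),(Q,(G,E)))).
The clade {E, G, Q} is supported by V: its derived state '1' occurs in exactly those taxa and in no other taxon (including the outgroup).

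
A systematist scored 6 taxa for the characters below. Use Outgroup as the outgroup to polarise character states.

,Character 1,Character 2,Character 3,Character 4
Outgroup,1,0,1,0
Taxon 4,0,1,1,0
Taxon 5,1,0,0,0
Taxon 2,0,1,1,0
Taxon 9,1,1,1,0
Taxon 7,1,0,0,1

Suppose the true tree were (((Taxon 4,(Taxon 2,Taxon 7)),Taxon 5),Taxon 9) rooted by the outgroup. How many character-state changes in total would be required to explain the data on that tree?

8

Map each character onto (((Taxon 4,(Taxon 2,Taxon 7)),Taxon 5),Taxon 9) (rooted by Outgroup) and count the minimum state changes it requires (Fitch parsimony):
Character 1: 2; Character 2: 3; Character 3: 2; Character 4: 1.
Total tree length = 8.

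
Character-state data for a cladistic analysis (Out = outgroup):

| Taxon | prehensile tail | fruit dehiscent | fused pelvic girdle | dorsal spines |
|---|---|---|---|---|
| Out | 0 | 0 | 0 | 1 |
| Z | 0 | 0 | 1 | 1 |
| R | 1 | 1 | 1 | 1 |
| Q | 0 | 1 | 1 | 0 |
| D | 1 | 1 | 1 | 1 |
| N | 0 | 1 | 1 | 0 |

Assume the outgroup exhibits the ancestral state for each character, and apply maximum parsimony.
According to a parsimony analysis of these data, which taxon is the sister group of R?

D

Character polarity is set by the outgroup: the derived state is whichever differs from the outgroup's state, so for dorsal spines the derived state is '0', and for the remaining characters it is '1'.
Only D and R show the derived state '1' for prehensile tail, supporting them as a clade.
Only D, N, Q, and R show the derived state '1' for fruit dehiscent, supporting them as a clade.
fused pelvic girdle (derived state '1') is shared by all ingroup taxa — unites the whole ingroup.
dorsal spines: derived state '0' in N and Q only — synapomorphy for {N, Q}.
Most parsimonious ingroup topology: (Z,((R,D),(Q,N))).
R and D form a cherry on this tree, so they are sister taxa.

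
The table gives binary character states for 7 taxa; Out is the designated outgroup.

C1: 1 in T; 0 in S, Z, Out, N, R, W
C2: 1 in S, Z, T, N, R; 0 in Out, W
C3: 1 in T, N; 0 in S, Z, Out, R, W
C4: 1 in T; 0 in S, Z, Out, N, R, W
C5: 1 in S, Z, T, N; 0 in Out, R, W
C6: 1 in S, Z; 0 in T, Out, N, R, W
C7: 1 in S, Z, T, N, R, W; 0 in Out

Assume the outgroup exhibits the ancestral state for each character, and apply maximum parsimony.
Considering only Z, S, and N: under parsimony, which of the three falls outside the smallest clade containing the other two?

N

The outgroup has state '0' for every character, so '1' is the derived state throughout.
C1: derived state '1' in T only — an autapomorphy, so it tells us nothing about relationships among taxa.
C2: derived state '1' in N, R, S, T, and Z only — synapomorphy for {N, R, S, T, Z}.
C3: derived state '1' in N and T only — synapomorphy for {N, T}.
C4: derived state '1' in T only — an autapomorphy, so it tells us nothing about relationships among taxa.
C5 (derived state '1') is shared by N, S, T, and Z — a synapomorphy uniting that clade.
C6 (derived state '1') is shared by S and Z — a synapomorphy uniting that clade.
C7 (derived state '1') is shared by all ingroup taxa — unites the whole ingroup.
Most parsimonious ingroup topology: ((((Z,S),(N,T)),R),W).
S and Z share a more recent common ancestor with each other than either does with N, so N is the least closely related of the three.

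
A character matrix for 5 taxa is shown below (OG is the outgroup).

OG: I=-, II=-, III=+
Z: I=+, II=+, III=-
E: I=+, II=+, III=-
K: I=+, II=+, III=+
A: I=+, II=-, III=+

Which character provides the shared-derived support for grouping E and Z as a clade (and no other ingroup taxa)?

III

Character polarity is set by the outgroup: the derived state is whichever differs from the outgroup's state, so for III the derived state is '-', and for the remaining characters it is '+'.
All ingroup taxa share the derived state '+' for I; it defines the ingroup but does not resolve relationships within it.
II (derived state '+') is shared by E, K, and Z — a synapomorphy uniting that clade.
Only E and Z show the derived state '-' for III, supporting them as a clade.
Most parsimonious ingroup topology: (A,(K,(E,Z))).
The clade {E, Z} is supported by III: its derived state '-' occurs in exactly those taxa and in no other taxon (including the outgroup).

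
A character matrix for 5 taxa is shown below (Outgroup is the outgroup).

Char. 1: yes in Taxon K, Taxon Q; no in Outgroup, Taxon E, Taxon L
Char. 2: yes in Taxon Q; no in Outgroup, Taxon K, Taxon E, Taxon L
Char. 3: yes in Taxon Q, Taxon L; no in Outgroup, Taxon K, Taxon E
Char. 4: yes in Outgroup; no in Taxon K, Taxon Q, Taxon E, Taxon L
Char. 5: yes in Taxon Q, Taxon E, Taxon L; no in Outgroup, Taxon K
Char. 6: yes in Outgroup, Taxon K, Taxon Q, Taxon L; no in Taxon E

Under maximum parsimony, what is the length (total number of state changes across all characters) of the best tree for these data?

7

Character polarity is set by the outgroup: the derived state is whichever differs from the outgroup's state, so for Char. 4, Char. 6 the derived state is 'no', and for the remaining characters it is 'yes'.
Char. 1 (state 'yes') occurs in Taxon K and Taxon Q but conflicts with the nesting implied by the other characters — most parsimoniously interpreted as homoplasy.
Char. 2 (derived state 'yes') is unique to Taxon Q (autapomorphy; uninformative for grouping).
Char. 3 (derived state 'yes') is shared by Taxon L and Taxon Q — a synapomorphy uniting that clade.
All ingroup taxa share the derived state 'no' for Char. 4; it defines the ingroup but does not resolve relationships within it.
Char. 5: derived state 'yes' in Taxon E, Taxon L, and Taxon Q only — synapomorphy for {Taxon E, Taxon L, Taxon Q}.
Char. 6 (derived state 'no') is unique to Taxon E (autapomorphy; uninformative for grouping).
Most parsimonious ingroup topology: (Taxon K,((Taxon Q,Taxon L),Taxon E)).
Changes per character on this tree: Char. 1: 2; Char. 2: 1; Char. 3: 1; Char. 4: 1; Char. 5: 1; Char. 6: 1.
Total = 7.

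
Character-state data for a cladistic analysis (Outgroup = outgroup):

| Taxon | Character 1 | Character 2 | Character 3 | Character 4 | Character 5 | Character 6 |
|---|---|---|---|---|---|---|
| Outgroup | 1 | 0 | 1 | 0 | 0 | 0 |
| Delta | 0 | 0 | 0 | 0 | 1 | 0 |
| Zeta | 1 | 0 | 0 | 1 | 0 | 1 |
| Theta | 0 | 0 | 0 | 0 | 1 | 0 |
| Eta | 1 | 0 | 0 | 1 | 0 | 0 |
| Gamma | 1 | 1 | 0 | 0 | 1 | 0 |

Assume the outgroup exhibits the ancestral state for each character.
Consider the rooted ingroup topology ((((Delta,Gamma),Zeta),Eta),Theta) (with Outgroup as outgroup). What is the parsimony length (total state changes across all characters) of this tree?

9

Map each character onto ((((Delta,Gamma),Zeta),Eta),Theta) (rooted by Outgroup) and count the minimum state changes it requires (Fitch parsimony):
Character 1: 2; Character 2: 1; Character 3: 1; Character 4: 2; Character 5: 2; Character 6: 1.
Total tree length = 9.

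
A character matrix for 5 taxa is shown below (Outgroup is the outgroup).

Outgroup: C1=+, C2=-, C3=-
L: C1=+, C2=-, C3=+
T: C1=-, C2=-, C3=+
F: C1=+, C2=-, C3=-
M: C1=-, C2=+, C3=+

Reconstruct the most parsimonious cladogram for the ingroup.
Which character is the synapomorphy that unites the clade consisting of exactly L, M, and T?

C3

Character polarity is set by the outgroup: the derived state is whichever differs from the outgroup's state, so for C1 the derived state is '-', and for the remaining characters it is '+'.
C1: derived state '-' in M and T only — synapomorphy for {M, T}.
C2: derived state '+' in M only — an autapomorphy, so it tells us nothing about relationships among taxa.
C3 (derived state '+') is shared by L, M, and T — a synapomorphy uniting that clade.
Most parsimonious ingroup topology: ((L,(T,M)),F).
The clade {L, M, T} is supported by C3: its derived state '+' occurs in exactly those taxa and in no other taxon (including the outgroup).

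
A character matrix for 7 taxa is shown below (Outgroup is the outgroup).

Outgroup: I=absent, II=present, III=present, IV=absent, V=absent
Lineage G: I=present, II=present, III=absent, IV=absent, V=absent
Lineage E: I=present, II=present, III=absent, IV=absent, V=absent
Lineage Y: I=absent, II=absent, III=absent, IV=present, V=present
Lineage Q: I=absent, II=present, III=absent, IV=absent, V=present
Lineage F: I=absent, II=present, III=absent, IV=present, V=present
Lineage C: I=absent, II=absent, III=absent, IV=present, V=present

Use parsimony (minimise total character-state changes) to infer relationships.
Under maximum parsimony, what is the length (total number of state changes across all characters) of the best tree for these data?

5

Character polarity is set by the outgroup: the derived state is whichever differs from the outgroup's state, so for II, III the derived state is 'absent', and for the remaining characters it is 'present'.
Only Lineage E and Lineage G show the derived state 'present' for I, supporting them as a clade.
II (derived state 'absent') is shared by Lineage C and Lineage Y — a synapomorphy uniting that clade.
III (derived state 'absent') is shared by all ingroup taxa — unites the whole ingroup.
IV (derived state 'present') is shared by Lineage C, Lineage F, and Lineage Y — a synapomorphy uniting that clade.
V (derived state 'present') is shared by Lineage C, Lineage F, Lineage Q, and Lineage Y — a synapomorphy uniting that clade.
Most parsimonious ingroup topology: ((Lineage G,Lineage E),(((Lineage Y,Lineage C),Lineage F),Lineage Q)).
Changes per character on this tree: I: 1; II: 1; III: 1; IV: 1; V: 1.
Total = 5.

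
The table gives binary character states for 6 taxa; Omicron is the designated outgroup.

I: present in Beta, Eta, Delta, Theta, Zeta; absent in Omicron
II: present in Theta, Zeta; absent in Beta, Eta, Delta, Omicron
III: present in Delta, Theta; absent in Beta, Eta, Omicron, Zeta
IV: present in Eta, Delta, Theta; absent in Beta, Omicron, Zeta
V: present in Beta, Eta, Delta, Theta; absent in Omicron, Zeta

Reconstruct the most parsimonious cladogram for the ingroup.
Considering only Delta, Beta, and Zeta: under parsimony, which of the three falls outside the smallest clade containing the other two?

Zeta

The outgroup has state 'absent' for every character, so 'present' is the derived state throughout.
All ingroup taxa share the derived state 'present' for I; it defines the ingroup but does not resolve relationships within it.
II (state 'present') occurs in Theta and Zeta but conflicts with the nesting implied by the other characters — most parsimoniously interpreted as homoplasy.
Only Delta and Theta show the derived state 'present' for III, supporting them as a clade.
IV: derived state 'present' in Delta, Eta, and Theta only — synapomorphy for {Delta, Eta, Theta}.
Only Beta, Delta, Eta, and Theta show the derived state 'present' for V, supporting them as a clade.
Most parsimonious ingroup topology: (((Eta,(Delta,Theta)),Beta),Zeta).
Delta and Beta share a more recent common ancestor with each other than either does with Zeta, so Zeta is the least closely related of the three.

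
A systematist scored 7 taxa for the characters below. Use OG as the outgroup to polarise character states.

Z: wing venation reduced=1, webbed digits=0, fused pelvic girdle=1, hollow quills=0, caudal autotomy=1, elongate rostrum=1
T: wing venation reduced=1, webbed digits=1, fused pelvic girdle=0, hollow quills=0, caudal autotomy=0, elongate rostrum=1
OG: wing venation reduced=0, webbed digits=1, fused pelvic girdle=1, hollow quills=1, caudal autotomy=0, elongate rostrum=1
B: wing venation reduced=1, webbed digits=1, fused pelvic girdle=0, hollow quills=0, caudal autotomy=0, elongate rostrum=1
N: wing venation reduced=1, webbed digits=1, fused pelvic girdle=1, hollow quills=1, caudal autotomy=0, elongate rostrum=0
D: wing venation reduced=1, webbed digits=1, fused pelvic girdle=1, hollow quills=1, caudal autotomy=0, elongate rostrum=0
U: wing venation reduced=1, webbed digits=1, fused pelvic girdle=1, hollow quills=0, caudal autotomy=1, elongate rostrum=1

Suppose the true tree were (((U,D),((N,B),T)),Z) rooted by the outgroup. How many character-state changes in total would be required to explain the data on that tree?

11

Map each character onto (((U,D),((N,B),T)),Z) (rooted by OG) and count the minimum state changes it requires (Fitch parsimony):
wing venation reduced: 1; webbed digits: 1; fused pelvic girdle: 2; hollow quills: 3; caudal autotomy: 2; elongate rostrum: 2.
Total tree length = 11.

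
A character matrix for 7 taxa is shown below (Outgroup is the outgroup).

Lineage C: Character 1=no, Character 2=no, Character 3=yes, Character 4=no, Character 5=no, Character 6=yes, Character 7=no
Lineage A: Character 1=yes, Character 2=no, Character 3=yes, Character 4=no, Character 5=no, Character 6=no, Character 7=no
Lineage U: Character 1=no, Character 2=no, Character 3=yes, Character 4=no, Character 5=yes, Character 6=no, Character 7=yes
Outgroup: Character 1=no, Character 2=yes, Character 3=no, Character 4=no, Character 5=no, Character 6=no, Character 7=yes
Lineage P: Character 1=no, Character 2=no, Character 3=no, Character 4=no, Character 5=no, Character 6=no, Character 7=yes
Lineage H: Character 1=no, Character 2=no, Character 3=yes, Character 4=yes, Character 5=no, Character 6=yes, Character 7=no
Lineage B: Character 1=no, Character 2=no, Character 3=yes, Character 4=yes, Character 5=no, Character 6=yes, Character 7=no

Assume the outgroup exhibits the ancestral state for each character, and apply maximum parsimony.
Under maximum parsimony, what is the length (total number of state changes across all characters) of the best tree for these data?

Character polarity is set by the outgroup: the derived state is whichever differs from the outgroup's state, so for Character 2, Character 7 the derived state is 'no', and for the remaining characters it is 'yes'.
Character 1 (derived state 'yes') is unique to Lineage A (autapomorphy; uninformative for grouping).
Character 2 (derived state 'no') is shared by all ingroup taxa — unites the whole ingroup.
Character 3: derived state 'yes' in Lineage A, Lineage B, Lineage C, Lineage H, and Lineage U only — synapomorphy for {Lineage A, Lineage B, Lineage C, Lineage H, Lineage U}.
Character 4: derived state 'yes' in Lineage B and Lineage H only — synapomorphy for {Lineage B, Lineage H}.
Character 5: derived state 'yes' in Lineage U only — an autapomorphy, so it tells us nothing about relationships among taxa.
Only Lineage B, Lineage C, and Lineage H show the derived state 'yes' for Character 6, supporting them as a clade.
Character 7 (derived state 'no') is shared by Lineage A, Lineage B, Lineage C, and Lineage H — a synapomorphy uniting that clade.
Most parsimonious ingroup topology: ((Lineage U,(Lineage A,((Lineage H,Lineage B),Lineage C))),Lineage P).
Changes per character on this tree: Character 1: 1; Character 2: 1; Character 3: 1; Character 4: 1; Character 5: 1; Character 6: 1; Character 7: 1.
Total = 7.

7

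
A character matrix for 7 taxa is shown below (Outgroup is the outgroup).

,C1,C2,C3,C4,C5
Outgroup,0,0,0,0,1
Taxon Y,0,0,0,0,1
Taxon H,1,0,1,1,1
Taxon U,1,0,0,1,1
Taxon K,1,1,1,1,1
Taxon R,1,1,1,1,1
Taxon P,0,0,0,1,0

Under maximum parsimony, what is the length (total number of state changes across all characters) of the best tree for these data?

Character polarity is set by the outgroup: the derived state is whichever differs from the outgroup's state, so for C5 the derived state is '0', and for the remaining characters it is '1'.
C1: derived state '1' in Taxon H, Taxon K, Taxon R, and Taxon U only — synapomorphy for {Taxon H, Taxon K, Taxon R, Taxon U}.
C2 (derived state '1') is shared by Taxon K and Taxon R — a synapomorphy uniting that clade.
C3 (derived state '1') is shared by Taxon H, Taxon K, and Taxon R — a synapomorphy uniting that clade.
C4 (derived state '1') is shared by Taxon H, Taxon K, Taxon P, Taxon R, and Taxon U — a synapomorphy uniting that clade.
C5: derived state '0' in Taxon P only — an autapomorphy, so it tells us nothing about relationships among taxa.
Most parsimonious ingroup topology: (Taxon Y,(((Taxon H,(Taxon K,Taxon R)),Taxon U),Taxon P)).
Changes per character on this tree: C1: 1; C2: 1; C3: 1; C4: 1; C5: 1.
Total = 5.

5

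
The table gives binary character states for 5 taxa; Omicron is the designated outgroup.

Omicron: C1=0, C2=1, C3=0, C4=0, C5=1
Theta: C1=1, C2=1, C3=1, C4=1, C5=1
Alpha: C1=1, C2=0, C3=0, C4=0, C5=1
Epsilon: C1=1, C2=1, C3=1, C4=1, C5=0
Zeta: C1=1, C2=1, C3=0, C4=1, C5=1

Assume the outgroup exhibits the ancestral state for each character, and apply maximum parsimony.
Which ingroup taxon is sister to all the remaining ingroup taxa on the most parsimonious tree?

Character polarity is set by the outgroup: the derived state is whichever differs from the outgroup's state, so for C2, C5 the derived state is '0', and for the remaining characters it is '1'.
C1 (derived state '1') is shared by all ingroup taxa — unites the whole ingroup.
C2: derived state '0' in Alpha only — an autapomorphy, so it tells us nothing about relationships among taxa.
C3 (derived state '1') is shared by Epsilon and Theta — a synapomorphy uniting that clade.
Only Epsilon, Theta, and Zeta show the derived state '1' for C4, supporting them as a clade.
C5 (derived state '0') is unique to Epsilon (autapomorphy; uninformative for grouping).
Most parsimonious ingroup topology: (((Theta,Epsilon),Zeta),Alpha).
Alpha is sister to the clade containing all other ingroup taxa, so it is the earliest-diverging (most basal) ingroup lineage.

Alpha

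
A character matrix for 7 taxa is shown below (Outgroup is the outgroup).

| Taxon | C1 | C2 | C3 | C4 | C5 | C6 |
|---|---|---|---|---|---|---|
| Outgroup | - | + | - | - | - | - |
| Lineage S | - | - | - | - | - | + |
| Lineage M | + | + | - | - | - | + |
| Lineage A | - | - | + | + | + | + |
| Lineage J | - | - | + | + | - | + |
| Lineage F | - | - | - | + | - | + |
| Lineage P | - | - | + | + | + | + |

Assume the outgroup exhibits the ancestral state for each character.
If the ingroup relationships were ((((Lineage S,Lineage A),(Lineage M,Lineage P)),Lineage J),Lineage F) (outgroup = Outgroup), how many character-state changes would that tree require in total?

12

Map each character onto ((((Lineage S,Lineage A),(Lineage M,Lineage P)),Lineage J),Lineage F) (rooted by Outgroup) and count the minimum state changes it requires (Fitch parsimony):
C1: 1; C2: 2; C3: 3; C4: 3; C5: 2; C6: 1.
Total tree length = 12.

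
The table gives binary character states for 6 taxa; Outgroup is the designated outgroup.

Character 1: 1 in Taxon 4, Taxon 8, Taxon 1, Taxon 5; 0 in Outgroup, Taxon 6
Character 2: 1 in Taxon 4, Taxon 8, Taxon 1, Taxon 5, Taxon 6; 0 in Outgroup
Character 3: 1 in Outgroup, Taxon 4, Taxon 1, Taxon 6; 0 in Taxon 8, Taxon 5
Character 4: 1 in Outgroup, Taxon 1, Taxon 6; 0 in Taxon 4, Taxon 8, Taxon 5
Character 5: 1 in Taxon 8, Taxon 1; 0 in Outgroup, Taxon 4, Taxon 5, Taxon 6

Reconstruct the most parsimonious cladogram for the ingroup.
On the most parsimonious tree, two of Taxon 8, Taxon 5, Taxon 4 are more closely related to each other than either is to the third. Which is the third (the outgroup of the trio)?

Taxon 4

Character polarity is set by the outgroup: the derived state is whichever differs from the outgroup's state, so for Character 3, Character 4 the derived state is '0', and for the remaining characters it is '1'.
Character 1 (derived state '1') is shared by Taxon 1, Taxon 4, Taxon 5, and Taxon 8 — a synapomorphy uniting that clade.
Character 2 (derived state '1') is shared by all ingroup taxa — unites the whole ingroup.
Character 3 (derived state '0') is shared by Taxon 5 and Taxon 8 — a synapomorphy uniting that clade.
Character 4 (derived state '0') is shared by Taxon 4, Taxon 5, and Taxon 8 — a synapomorphy uniting that clade.
Character 5 groups Taxon 1 and Taxon 8, which is incompatible with the clades supported by the remaining characters; treating it as convergent (homoplasy) costs fewer steps than any alternative tree.
Most parsimonious ingroup topology: (((Taxon 4,(Taxon 8,Taxon 5)),Taxon 1),Taxon 6).
Taxon 5 and Taxon 8 share a more recent common ancestor with each other than either does with Taxon 4, so Taxon 4 is the least closely related of the three.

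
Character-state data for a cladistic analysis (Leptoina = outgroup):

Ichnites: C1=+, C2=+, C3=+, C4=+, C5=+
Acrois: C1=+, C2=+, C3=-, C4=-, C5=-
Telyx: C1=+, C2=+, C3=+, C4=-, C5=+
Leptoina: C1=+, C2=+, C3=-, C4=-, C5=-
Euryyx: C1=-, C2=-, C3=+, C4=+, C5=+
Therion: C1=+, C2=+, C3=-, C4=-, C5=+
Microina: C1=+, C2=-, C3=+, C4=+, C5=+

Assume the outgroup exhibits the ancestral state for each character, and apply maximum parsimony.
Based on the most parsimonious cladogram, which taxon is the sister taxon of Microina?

Character polarity is set by the outgroup: the derived state is whichever differs from the outgroup's state, so for C1, C2 the derived state is '-', and for the remaining characters it is '+'.
C1: derived state '-' in Euryyx only — an autapomorphy, so it tells us nothing about relationships among taxa.
Only Euryyx and Microina show the derived state '-' for C2, supporting them as a clade.
Only Euryyx, Ichnites, Microina, and Telyx show the derived state '+' for C3, supporting them as a clade.
Only Euryyx, Ichnites, and Microina show the derived state '+' for C4, supporting them as a clade.
Only Euryyx, Ichnites, Microina, Telyx, and Therion show the derived state '+' for C5, supporting them as a clade.
Most parsimonious ingroup topology: ((((Ichnites,(Euryyx,Microina)),Telyx),Therion),Acrois).
Microina and Euryyx form a cherry on this tree, so they are sister taxa.

Euryyx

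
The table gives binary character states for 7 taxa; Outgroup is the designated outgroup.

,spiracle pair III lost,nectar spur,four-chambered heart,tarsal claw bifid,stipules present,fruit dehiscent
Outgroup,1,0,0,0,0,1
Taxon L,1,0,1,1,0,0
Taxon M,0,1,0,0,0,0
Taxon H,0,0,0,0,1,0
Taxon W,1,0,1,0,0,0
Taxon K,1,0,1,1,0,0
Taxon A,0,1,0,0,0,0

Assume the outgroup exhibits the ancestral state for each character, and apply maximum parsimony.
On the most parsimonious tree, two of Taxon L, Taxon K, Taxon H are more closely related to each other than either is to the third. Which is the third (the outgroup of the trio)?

Taxon H

Character polarity is set by the outgroup: the derived state is whichever differs from the outgroup's state, so for spiracle pair III lost, fruit dehiscent the derived state is '0', and for the remaining characters it is '1'.
spiracle pair III lost (derived state '0') is shared by Taxon A, Taxon H, and Taxon M — a synapomorphy uniting that clade.
nectar spur (derived state '1') is shared by Taxon A and Taxon M — a synapomorphy uniting that clade.
four-chambered heart: derived state '1' in Taxon K, Taxon L, and Taxon W only — synapomorphy for {Taxon K, Taxon L, Taxon W}.
tarsal claw bifid: derived state '1' in Taxon K and Taxon L only — synapomorphy for {Taxon K, Taxon L}.
stipules present (derived state '1') is unique to Taxon H (autapomorphy; uninformative for grouping).
All ingroup taxa share the derived state '0' for fruit dehiscent; it defines the ingroup but does not resolve relationships within it.
Most parsimonious ingroup topology: (((Taxon L,Taxon K),Taxon W),((Taxon M,Taxon A),Taxon H)).
Taxon L and Taxon K share a more recent common ancestor with each other than either does with Taxon H, so Taxon H is the least closely related of the three.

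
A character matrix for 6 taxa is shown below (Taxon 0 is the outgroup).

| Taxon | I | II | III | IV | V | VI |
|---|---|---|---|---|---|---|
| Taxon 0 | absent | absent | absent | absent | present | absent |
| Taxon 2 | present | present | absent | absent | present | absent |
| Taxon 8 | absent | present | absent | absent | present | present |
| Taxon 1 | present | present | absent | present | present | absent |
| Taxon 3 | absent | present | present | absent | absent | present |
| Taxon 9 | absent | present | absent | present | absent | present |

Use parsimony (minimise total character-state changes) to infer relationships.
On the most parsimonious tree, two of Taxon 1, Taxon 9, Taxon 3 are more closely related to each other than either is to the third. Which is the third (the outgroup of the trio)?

Character polarity is set by the outgroup: the derived state is whichever differs from the outgroup's state, so for V the derived state is 'absent', and for the remaining characters it is 'present'.
I (derived state 'present') is shared by Taxon 1 and Taxon 2 — a synapomorphy uniting that clade.
All ingroup taxa share the derived state 'present' for II; it defines the ingroup but does not resolve relationships within it.
III: derived state 'present' in Taxon 3 only — an autapomorphy, so it tells us nothing about relationships among taxa.
IV (state 'present') occurs in Taxon 1 and Taxon 9 but conflicts with the nesting implied by the other characters — most parsimoniously interpreted as homoplasy.
V: derived state 'absent' in Taxon 3 and Taxon 9 only — synapomorphy for {Taxon 3, Taxon 9}.
Only Taxon 3, Taxon 8, and Taxon 9 show the derived state 'present' for VI, supporting them as a clade.
Most parsimonious ingroup topology: (((Taxon 3,Taxon 9),Taxon 8),(Taxon 1,Taxon 2)).
Taxon 3 and Taxon 9 share a more recent common ancestor with each other than either does with Taxon 1, so Taxon 1 is the least closely related of the three.

Taxon 1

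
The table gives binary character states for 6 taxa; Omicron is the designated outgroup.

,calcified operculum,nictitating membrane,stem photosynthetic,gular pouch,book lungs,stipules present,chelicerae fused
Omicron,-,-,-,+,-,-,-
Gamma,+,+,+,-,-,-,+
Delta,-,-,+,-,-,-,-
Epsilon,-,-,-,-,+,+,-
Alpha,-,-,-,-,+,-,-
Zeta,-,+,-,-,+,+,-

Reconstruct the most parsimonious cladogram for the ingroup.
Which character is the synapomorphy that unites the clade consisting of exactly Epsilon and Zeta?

Character polarity is set by the outgroup: the derived state is whichever differs from the outgroup's state, so for gular pouch the derived state is '-', and for the remaining characters it is '+'.
calcified operculum (derived state '+') is unique to Gamma (autapomorphy; uninformative for grouping).
nictitating membrane (state '+') occurs in Gamma and Zeta but conflicts with the nesting implied by the other characters — most parsimoniously interpreted as homoplasy.
stem photosynthetic (derived state '+') is shared by Delta and Gamma — a synapomorphy uniting that clade.
All ingroup taxa share the derived state '-' for gular pouch; it defines the ingroup but does not resolve relationships within it.
book lungs: derived state '+' in Alpha, Epsilon, and Zeta only — synapomorphy for {Alpha, Epsilon, Zeta}.
stipules present (derived state '+') is shared by Epsilon and Zeta — a synapomorphy uniting that clade.
chelicerae fused: derived state '+' in Gamma only — an autapomorphy, so it tells us nothing about relationships among taxa.
Most parsimonious ingroup topology: ((Gamma,Delta),((Epsilon,Zeta),Alpha)).
The clade {Epsilon, Zeta} is supported by stipules present: its derived state '+' occurs in exactly those taxa and in no other taxon (including the outgroup).

stipules present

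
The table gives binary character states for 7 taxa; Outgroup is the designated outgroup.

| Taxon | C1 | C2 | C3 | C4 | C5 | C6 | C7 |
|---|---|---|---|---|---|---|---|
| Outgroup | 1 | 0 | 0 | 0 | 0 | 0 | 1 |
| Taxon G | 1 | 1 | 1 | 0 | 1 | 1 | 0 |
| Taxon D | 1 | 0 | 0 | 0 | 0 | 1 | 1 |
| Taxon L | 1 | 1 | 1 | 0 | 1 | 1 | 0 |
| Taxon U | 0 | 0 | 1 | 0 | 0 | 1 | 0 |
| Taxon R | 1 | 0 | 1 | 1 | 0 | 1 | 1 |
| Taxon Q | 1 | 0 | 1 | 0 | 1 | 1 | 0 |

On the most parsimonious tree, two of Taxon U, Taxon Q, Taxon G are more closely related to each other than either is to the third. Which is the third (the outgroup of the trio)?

Character polarity is set by the outgroup: the derived state is whichever differs from the outgroup's state, so for C1, C7 the derived state is '0', and for the remaining characters it is '1'.
C1 (derived state '0') is unique to Taxon U (autapomorphy; uninformative for grouping).
Only Taxon G and Taxon L show the derived state '1' for C2, supporting them as a clade.
C3 (derived state '1') is shared by Taxon G, Taxon L, Taxon Q, Taxon R, and Taxon U — a synapomorphy uniting that clade.
C4: derived state '1' in Taxon R only — an autapomorphy, so it tells us nothing about relationships among taxa.
C5 (derived state '1') is shared by Taxon G, Taxon L, and Taxon Q — a synapomorphy uniting that clade.
C6 (derived state '1') is shared by all ingroup taxa — unites the whole ingroup.
C7: derived state '0' in Taxon G, Taxon L, Taxon Q, and Taxon U only — synapomorphy for {Taxon G, Taxon L, Taxon Q, Taxon U}.
Most parsimonious ingroup topology: ((((Taxon Q,(Taxon L,Taxon G)),Taxon U),Taxon R),Taxon D).
Taxon G and Taxon Q share a more recent common ancestor with each other than either does with Taxon U, so Taxon U is the least closely related of the three.

Taxon U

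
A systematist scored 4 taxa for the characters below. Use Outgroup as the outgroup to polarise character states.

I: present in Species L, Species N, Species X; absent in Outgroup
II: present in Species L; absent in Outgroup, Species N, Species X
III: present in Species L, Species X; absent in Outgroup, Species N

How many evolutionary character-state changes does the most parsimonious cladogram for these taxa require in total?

3

The outgroup has state 'absent' for every character, so 'present' is the derived state throughout.
All ingroup taxa share the derived state 'present' for I; it defines the ingroup but does not resolve relationships within it.
II (derived state 'present') is unique to Species L (autapomorphy; uninformative for grouping).
III (derived state 'present') is shared by Species L and Species X — a synapomorphy uniting that clade.
Most parsimonious ingroup topology: ((Species L,Species X),Species N).
Changes per character on this tree: I: 1; II: 1; III: 1.
Total = 3.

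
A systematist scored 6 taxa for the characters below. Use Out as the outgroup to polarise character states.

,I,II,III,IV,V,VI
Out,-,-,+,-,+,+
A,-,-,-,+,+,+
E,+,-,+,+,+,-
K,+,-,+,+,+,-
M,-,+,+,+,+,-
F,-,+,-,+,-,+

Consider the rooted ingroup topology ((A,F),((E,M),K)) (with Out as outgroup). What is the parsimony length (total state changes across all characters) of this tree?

Map each character onto ((A,F),((E,M),K)) (rooted by Out) and count the minimum state changes it requires (Fitch parsimony):
I: 2; II: 2; III: 1; IV: 1; V: 1; VI: 1.
Total tree length = 8.

8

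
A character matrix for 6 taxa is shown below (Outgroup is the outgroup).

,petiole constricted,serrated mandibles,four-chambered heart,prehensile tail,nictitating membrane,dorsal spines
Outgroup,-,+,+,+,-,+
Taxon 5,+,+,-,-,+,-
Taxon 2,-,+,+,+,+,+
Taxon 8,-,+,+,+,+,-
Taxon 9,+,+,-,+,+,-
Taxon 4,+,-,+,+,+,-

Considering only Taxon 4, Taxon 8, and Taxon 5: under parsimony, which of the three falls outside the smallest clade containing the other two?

Character polarity is set by the outgroup: the derived state is whichever differs from the outgroup's state, so for serrated mandibles, four-chambered heart, prehensile tail, dorsal spines the derived state is '-', and for the remaining characters it is '+'.
petiole constricted (derived state '+') is shared by Taxon 4, Taxon 5, and Taxon 9 — a synapomorphy uniting that clade.
serrated mandibles: derived state '-' in Taxon 4 only — an autapomorphy, so it tells us nothing about relationships among taxa.
four-chambered heart (derived state '-') is shared by Taxon 5 and Taxon 9 — a synapomorphy uniting that clade.
prehensile tail: derived state '-' in Taxon 5 only — an autapomorphy, so it tells us nothing about relationships among taxa.
All ingroup taxa share the derived state '+' for nictitating membrane; it defines the ingroup but does not resolve relationships within it.
dorsal spines (derived state '-') is shared by Taxon 4, Taxon 5, Taxon 8, and Taxon 9 — a synapomorphy uniting that clade.
Most parsimonious ingroup topology: ((((Taxon 5,Taxon 9),Taxon 4),Taxon 8),Taxon 2).
Taxon 5 and Taxon 4 share a more recent common ancestor with each other than either does with Taxon 8, so Taxon 8 is the least closely related of the three.

Taxon 8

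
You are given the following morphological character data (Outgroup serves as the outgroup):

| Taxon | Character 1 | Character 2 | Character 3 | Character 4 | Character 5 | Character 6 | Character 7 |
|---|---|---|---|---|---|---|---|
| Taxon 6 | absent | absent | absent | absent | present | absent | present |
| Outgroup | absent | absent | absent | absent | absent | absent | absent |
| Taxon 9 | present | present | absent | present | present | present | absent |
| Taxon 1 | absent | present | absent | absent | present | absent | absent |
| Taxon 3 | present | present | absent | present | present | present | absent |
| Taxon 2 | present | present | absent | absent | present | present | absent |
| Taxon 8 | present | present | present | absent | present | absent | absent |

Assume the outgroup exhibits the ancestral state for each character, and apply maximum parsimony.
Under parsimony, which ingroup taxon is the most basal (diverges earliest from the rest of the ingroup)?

The outgroup has state 'absent' for every character, so 'present' is the derived state throughout.
Character 1 (derived state 'present') is shared by Taxon 2, Taxon 3, Taxon 8, and Taxon 9 — a synapomorphy uniting that clade.
Only Taxon 1, Taxon 2, Taxon 3, Taxon 8, and Taxon 9 show the derived state 'present' for Character 2, supporting them as a clade.
Character 3: derived state 'present' in Taxon 8 only — an autapomorphy, so it tells us nothing about relationships among taxa.
Character 4 (derived state 'present') is shared by Taxon 3 and Taxon 9 — a synapomorphy uniting that clade.
All ingroup taxa share the derived state 'present' for Character 5; it defines the ingroup but does not resolve relationships within it.
Character 6: derived state 'present' in Taxon 2, Taxon 3, and Taxon 9 only — synapomorphy for {Taxon 2, Taxon 3, Taxon 9}.
Character 7: derived state 'present' in Taxon 6 only — an autapomorphy, so it tells us nothing about relationships among taxa.
Most parsimonious ingroup topology: (((((Taxon 9,Taxon 3),Taxon 2),Taxon 8),Taxon 1),Taxon 6).
Taxon 6 is sister to the clade containing all other ingroup taxa, so it is the earliest-diverging (most basal) ingroup lineage.

Taxon 6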